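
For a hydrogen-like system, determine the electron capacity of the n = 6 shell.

72

A shell holds 2n² electrons: 2 × 6² = 2 × 36 = 72.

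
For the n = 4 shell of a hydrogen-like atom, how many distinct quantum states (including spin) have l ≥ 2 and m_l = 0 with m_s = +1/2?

2

Go through l = 0, …, 3 (the values permitted for n = 4).
Orbitals with l ≥ 2 and m_l = 0, by l: l=2 → 1; l=3 → 1.
Orbitals: 1 + 1 = 2. With m_s fixed to a single value there is one state per orbital, giving 2 states.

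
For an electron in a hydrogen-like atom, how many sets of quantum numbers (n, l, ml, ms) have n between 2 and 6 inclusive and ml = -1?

30

Per-shell orbital counts meeting the constraint:
n=2 → 1; n=3 → 2; n=4 → 3; n=5 → 4; n=6 → 5.
Orbitals: 1 + 2 + 3 + 4 + 5 = 15. Including both spin states (ms = ±1/2) gives 2 × 15 = 30 states.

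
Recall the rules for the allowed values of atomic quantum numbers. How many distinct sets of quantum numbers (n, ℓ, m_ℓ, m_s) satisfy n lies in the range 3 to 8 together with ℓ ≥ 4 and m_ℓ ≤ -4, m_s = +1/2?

Per-shell orbital counts meeting the constraint:
n=5 → 1; n=6 → 3; n=7 → 6; n=8 → 10.
Orbitals: 1 + 3 + 6 + 10 = 20. With m_s fixed to +1/2 there is one state per orbital, so 20 states.

20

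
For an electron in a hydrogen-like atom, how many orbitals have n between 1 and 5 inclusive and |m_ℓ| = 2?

Treat each shell separately and count matching orbitals:
n=3 → 2; n=4 → 4; n=5 → 6.
Total orbitals: 2 + 4 + 6 = 12.

12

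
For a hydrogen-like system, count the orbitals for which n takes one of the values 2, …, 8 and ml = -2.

Treat each shell separately and count matching orbitals:
n=3 → 1; n=4 → 2; n=5 → 3; n=6 → 4; n=7 → 5; n=8 → 6.
Total orbitals: 1 + 2 + 3 + 4 + 5 + 6 = 21.

21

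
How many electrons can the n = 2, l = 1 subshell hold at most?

A subshell with l = 1 has 2l+1 = 3 orbitals, each holding 2 electrons (spin ±1/2), so 3 × 2 = 6.

6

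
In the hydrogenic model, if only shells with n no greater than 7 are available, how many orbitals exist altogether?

140

Total orbitals = 1² + 2² + 3² + 4² + 5² + 6² + 7² = 140.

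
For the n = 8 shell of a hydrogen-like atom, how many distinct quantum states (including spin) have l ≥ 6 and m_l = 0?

4

Go through l = 0, …, 7 (the values permitted for n = 8).
Orbitals with l ≥ 6 and m_l = 0, by l: l=6 → 1; l=7 → 1.
Orbitals: 1 + 1 = 2. Each orbital carries two spin states, so 2 × 2 = 4 states.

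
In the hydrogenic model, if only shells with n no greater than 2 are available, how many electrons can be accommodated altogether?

Total orbitals = 1² + 2² = 5. Doubling for spin gives 10 electrons.

10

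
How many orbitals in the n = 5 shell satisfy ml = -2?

3

The n = 5 shell has l = 0 through 4; check each.
Orbitals with ml = -2, by l: l=2 → 1; l=3 → 1; l=4 → 1.
Total orbitals: 1 + 1 + 1 = 3.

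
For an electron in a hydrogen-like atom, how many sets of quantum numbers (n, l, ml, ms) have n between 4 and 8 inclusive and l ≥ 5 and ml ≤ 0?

For each n in the range, tally the orbitals obeying l ≥ 5 and ml ≤ 0:
n=6 → 6; n=7 → 13; n=8 → 21.
Orbitals: 6 + 13 + 21 = 40. Including both spin states (ms = ±1/2) gives 2 × 40 = 80 states.

80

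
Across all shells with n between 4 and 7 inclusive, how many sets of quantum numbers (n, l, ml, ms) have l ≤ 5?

226

Count contributing orbitals for each principal shell:
n=4 → 16; n=5 → 25; n=6 → 36; n=7 → 36.
Orbitals: 16 + 25 + 36 + 36 = 113. Including both spin states (ms = ±1/2) gives 2 × 113 = 226 states.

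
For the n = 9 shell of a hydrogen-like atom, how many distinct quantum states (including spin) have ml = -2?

The (l, ml) pairs meeting ml = -2 give: l=2 → 1; l=3 → 1; l=4 → 1; l=5 → 1; l=6 → 1; l=7 → 1; l=8 → 1.
Orbitals: 1 + 1 + 1 + 1 + 1 + 1 + 1 = 7. Each orbital carries two spin states, so 7 × 2 = 14 states.

14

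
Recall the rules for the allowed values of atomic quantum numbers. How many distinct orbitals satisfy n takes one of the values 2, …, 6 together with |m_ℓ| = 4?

Per-shell orbital counts meeting the constraint:
n=5 → 2; n=6 → 4.
Total orbitals: 2 + 4 = 6.

6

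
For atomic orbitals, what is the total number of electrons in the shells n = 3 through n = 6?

Shell n has n² orbitals: 3²=9 + 4²=16 + 5²=25 + 6²=36 = 86 orbitals.
Two spin states per orbital: 2 × 86 = 172 electrons.

172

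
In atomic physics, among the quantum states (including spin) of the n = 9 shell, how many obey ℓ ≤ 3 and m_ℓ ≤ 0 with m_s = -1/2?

Contributions: ℓ=0 → 1; ℓ=1 → 2; ℓ=2 → 3; ℓ=3 → 4.
Orbitals: 1 + 2 + 3 + 4 = 10. With m_s fixed to a single value there is one state per orbital, giving 10 states.

10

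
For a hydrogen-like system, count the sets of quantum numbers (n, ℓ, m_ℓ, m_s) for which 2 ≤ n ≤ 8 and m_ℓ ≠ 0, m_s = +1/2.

Work shell by shell — for each n, count the (ℓ, m_ℓ) pairs that satisfy m_ℓ ≠ 0:
n=2 → 2; n=3 → 6; n=4 → 12; n=5 → 20; n=6 → 30; n=7 → 42; n=8 → 56.
Orbitals: 2 + 6 + 12 + 20 + 30 + 42 + 56 = 168. With m_s fixed to +1/2 there is one state per orbital, so 168 states.

168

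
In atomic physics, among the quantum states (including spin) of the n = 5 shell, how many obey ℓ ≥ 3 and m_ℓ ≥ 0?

18

For n = 5, ℓ ranges over 0 … 4.
Orbitals with ℓ ≥ 3 and m_ℓ ≥ 0, by ℓ: ℓ=3 → 4; ℓ=4 → 5.
Orbitals: 4 + 5 = 9. Each orbital carries two spin states, so 9 × 2 = 18 states.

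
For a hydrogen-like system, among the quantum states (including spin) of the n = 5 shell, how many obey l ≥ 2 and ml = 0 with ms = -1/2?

3

Go through l = 0, …, 4 (the values permitted for n = 5).
Contributions: l=2 → 1; l=3 → 1; l=4 → 1.
Orbitals: 1 + 1 + 1 = 3. With ms fixed to a single value there is one state per orbital, giving 3 states.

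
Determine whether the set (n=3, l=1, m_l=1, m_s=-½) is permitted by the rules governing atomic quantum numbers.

n = 3 is a positive integer. l = 1 satisfies 0 ≤ l ≤ n−1 = 2. m_l = 1 lies in the range −l … +l (here −1 … 1). m_s = -1/2 is one of ±1/2.
All four constraints are satisfied.

Yes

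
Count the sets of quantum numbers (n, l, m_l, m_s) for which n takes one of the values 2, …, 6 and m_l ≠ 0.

Treat each shell separately and count matching orbitals:
n=2 → 2; n=3 → 6; n=4 → 12; n=5 → 20; n=6 → 30.
Orbitals: 2 + 6 + 12 + 20 + 30 = 70. Including both spin states (m_s = ±1/2) gives 2 × 70 = 140 states.

140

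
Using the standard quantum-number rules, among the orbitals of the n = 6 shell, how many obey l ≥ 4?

Per l-value: l=4 → 9; l=5 → 11.
Total orbitals: 9 + 11 = 20.

20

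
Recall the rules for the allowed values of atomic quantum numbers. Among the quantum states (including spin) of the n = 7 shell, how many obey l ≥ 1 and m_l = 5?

Orbitals with l ≥ 1 and m_l = 5, by l: l=5 → 1; l=6 → 1.
Orbitals: 1 + 1 = 2. Each orbital carries two spin states, so 2 × 2 = 4 states.

4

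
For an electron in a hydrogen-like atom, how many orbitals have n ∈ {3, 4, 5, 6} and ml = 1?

Per-shell orbital counts meeting the constraint:
n=3 → 2; n=4 → 3; n=5 → 4; n=6 → 5.
Total orbitals: 2 + 3 + 4 + 5 = 14.

14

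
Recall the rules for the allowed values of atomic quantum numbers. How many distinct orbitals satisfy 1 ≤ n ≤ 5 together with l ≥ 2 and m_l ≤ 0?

22

Work shell by shell — for each n, count the (l, m_l) pairs that satisfy l ≥ 2 and m_l ≤ 0:
n=3 → 3; n=4 → 7; n=5 → 12.
Total orbitals: 3 + 7 + 12 = 22.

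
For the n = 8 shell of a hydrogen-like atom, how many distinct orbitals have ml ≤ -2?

For n = 8, l ranges over 0 … 7.
Per l-value: l=2 → 1; l=3 → 2; l=4 → 3; l=5 → 4; l=6 → 5; l=7 → 6.
Total orbitals: 1 + 2 + 3 + 4 + 5 + 6 = 21.

21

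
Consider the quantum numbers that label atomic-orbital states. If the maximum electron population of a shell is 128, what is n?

n = 8

2n² = 128 ⇒ n² = 64 ⇒ n = 8.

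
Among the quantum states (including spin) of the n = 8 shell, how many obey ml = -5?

With n = 8 the allowed l are 0, 1, …, 7.
The (l, ml) pairs meeting ml = -5 give: l=5 → 1; l=6 → 1; l=7 → 1.
Orbitals: 1 + 1 + 1 = 3. Each orbital carries two spin states, so 3 × 2 = 6 states.

6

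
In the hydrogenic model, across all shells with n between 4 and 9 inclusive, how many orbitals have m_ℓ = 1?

Count contributing orbitals for each principal shell:
n=4 → 3; n=5 → 4; n=6 → 5; n=7 → 6; n=8 → 7; n=9 → 8.
Total orbitals: 3 + 4 + 5 + 6 + 7 + 8 = 33.

33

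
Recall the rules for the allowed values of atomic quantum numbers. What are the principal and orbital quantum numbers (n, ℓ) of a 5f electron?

The leading integer gives n = 5; the letter 'f' means ℓ = 3.

n = 5, ℓ = 3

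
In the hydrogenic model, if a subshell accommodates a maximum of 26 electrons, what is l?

2(2l+1) = 26 ⇒ 2l+1 = 13 ⇒ l = 6.

l = 6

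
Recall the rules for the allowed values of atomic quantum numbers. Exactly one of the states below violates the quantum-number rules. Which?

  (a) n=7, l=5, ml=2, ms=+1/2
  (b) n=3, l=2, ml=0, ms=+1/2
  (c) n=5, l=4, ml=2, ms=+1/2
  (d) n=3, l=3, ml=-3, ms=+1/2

(d) has l = 3 ≥ n = 3, violating 0 ≤ l ≤ n−1.
The remaining sets (a), (b), (c) satisfy all four rules.

(d)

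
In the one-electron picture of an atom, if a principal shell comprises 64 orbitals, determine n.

n = 8

n² = 64 ⇒ n = 8.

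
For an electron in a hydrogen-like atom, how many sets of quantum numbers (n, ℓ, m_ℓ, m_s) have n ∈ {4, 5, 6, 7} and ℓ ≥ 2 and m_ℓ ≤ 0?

124

Work shell by shell — for each n, count the (ℓ, m_ℓ) pairs that satisfy ℓ ≥ 2 and m_ℓ ≤ 0:
n=4 → 7; n=5 → 12; n=6 → 18; n=7 → 25.
Orbitals: 7 + 12 + 18 + 25 = 62. Including both spin states (m_s = ±1/2) gives 2 × 62 = 124 states.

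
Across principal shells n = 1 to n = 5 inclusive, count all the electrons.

110

Shell n has n² orbitals: 1²=1 + 2²=4 + 3²=9 + 4²=16 + 5²=25 = 55 orbitals.
Two spin states per orbital: 2 × 55 = 110 electrons.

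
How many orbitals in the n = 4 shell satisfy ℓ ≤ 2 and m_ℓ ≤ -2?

With n = 4 the allowed ℓ are 0, 1, …, 3.
Per ℓ-value: ℓ=2 → 1.
Total orbitals: 1.

1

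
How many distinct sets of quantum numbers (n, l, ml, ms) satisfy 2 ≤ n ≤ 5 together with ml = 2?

12

Treat each shell separately and count matching orbitals:
n=3 → 1; n=4 → 2; n=5 → 3.
Orbitals: 1 + 2 + 3 = 6. Including both spin states (ms = ±1/2) gives 2 × 6 = 12 states.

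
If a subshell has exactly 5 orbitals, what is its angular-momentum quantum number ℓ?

2ℓ+1 = 5 gives ℓ = 2.

ℓ = 2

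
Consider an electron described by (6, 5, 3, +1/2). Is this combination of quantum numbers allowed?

n = 6 is a positive integer. l = 5 satisfies 0 ≤ l ≤ n−1 = 5. m_l = 3 lies in the range −l … +l (here −5 … 5). m_s = +1/2 is one of ±1/2.
All four constraints are satisfied.

Allowed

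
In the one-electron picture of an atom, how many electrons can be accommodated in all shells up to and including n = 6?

182

Total orbitals = 1² + 2² + 3² + 4² + 5² + 6² = 91. Doubling for spin gives 182 electrons.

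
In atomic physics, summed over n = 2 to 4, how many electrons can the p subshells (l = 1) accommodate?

18

A p subshell (l = 1) exists for every n ≥ 2, so shells n = 2, 3, 4 each contribute one — 3 subshells.
Since each p subshell holds 2(2·1+1) = 6 electrons, the total is 3 × 6 = 18.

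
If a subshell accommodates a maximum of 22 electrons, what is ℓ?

ℓ = 5

2(2ℓ+1) = 22 ⇒ 2ℓ+1 = 11 ⇒ ℓ = 5.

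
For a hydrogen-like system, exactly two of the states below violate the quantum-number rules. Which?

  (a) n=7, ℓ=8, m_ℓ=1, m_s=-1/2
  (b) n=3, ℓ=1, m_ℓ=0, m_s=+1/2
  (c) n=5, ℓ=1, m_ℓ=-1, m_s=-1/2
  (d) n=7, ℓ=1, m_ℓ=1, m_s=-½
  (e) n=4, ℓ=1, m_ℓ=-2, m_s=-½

(a) and (e)

(a) has ℓ = 8 ≥ n = 7, violating 0 ≤ ℓ ≤ n−1.
(e) has |m_ℓ| = 2 > ℓ = 1, violating −ℓ ≤ m_ℓ ≤ ℓ.
The remaining sets (b), (c), (d) satisfy all four rules.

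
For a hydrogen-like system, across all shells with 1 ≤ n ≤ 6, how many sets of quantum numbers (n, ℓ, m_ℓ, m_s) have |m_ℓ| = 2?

40

Per-shell orbital counts meeting the constraint:
n=3 → 2; n=4 → 4; n=5 → 6; n=6 → 8.
Orbitals: 2 + 4 + 6 + 8 = 20. Including both spin states (m_s = ±1/2) gives 2 × 20 = 40 states.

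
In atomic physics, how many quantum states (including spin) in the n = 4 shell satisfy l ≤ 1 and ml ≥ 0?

The n = 4 shell has l = 0 through 3; check each.
Orbitals with l ≤ 1 and ml ≥ 0, by l: l=0 → 1; l=1 → 2.
Orbitals: 1 + 2 = 3. Each orbital carries two spin states, so 3 × 2 = 6 states.

6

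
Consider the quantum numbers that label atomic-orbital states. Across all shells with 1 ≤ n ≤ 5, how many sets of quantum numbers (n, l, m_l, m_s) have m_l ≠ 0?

80

Per-shell orbital counts meeting the constraint:
n=2 → 2; n=3 → 6; n=4 → 12; n=5 → 20.
Orbitals: 2 + 6 + 12 + 20 = 40. Including both spin states (m_s = ±1/2) gives 2 × 40 = 80 states.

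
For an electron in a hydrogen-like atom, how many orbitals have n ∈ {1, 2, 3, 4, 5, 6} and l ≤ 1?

Treat each shell separately and count matching orbitals:
n=1 → 1; n=2 → 4; n=3 → 4; n=4 → 4; n=5 → 4; n=6 → 4.
Total orbitals: 1 + 4 + 4 + 4 + 4 + 4 = 21.

21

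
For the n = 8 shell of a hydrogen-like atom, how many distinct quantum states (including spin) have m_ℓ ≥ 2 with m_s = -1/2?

The (ℓ, m_ℓ) pairs meeting m_ℓ ≥ 2 give: ℓ=2 → 1; ℓ=3 → 2; ℓ=4 → 3; ℓ=5 → 4; ℓ=6 → 5; ℓ=7 → 6.
Orbitals: 1 + 2 + 3 + 4 + 5 + 6 = 21. With m_s fixed to a single value there is one state per orbital, giving 21 states.

21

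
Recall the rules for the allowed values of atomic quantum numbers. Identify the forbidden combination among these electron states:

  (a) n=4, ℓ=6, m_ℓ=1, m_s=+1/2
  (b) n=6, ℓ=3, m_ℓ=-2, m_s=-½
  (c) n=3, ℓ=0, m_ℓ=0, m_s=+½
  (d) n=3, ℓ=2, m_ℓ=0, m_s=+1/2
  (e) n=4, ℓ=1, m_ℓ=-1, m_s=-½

(a) has ℓ = 6 ≥ n = 4, violating 0 ≤ ℓ ≤ n−1.
The remaining sets (b), (c), (d), (e) satisfy all four rules.

(a)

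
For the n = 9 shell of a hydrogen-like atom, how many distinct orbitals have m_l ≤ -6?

6

Go through l = 0, …, 8 (the values permitted for n = 9).
Contributions: l=6 → 1; l=7 → 2; l=8 → 3.
Total orbitals: 1 + 2 + 3 = 6.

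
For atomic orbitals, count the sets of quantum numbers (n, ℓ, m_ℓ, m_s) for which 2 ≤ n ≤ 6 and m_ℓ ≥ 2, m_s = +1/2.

Count contributing orbitals for each principal shell:
n=3 → 1; n=4 → 3; n=5 → 6; n=6 → 10.
Orbitals: 1 + 3 + 6 + 10 = 20. With m_s fixed to +1/2 there is one state per orbital, so 20 states.

20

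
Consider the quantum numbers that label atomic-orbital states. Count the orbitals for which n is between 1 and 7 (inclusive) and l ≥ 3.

90

Go shell by shell, enumerating (l, m_l) with l ≥ 3:
n=4 → 7; n=5 → 16; n=6 → 27; n=7 → 40.
Total orbitals: 7 + 16 + 27 + 40 = 90.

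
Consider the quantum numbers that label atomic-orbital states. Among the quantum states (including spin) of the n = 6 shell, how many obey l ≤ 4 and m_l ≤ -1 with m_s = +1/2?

10

For n = 6, l ranges over 0 … 5.
Per l-value: l=1 → 1; l=2 → 2; l=3 → 3; l=4 → 4.
Orbitals: 1 + 2 + 3 + 4 = 10. With m_s fixed to a single value there is one state per orbital, giving 10 states.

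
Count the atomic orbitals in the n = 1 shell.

The n = 1 shell contains n² = 1² = 1 orbital.

1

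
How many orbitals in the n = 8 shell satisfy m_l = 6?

2

Go through l = 0, …, 7 (the values permitted for n = 8).
Orbitals with m_l = 6, by l: l=6 → 1; l=7 → 1.
Total orbitals: 1 + 1 = 2.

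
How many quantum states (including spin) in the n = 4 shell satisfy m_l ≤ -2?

The (l, m_l) pairs meeting m_l ≤ -2 give: l=2 → 1; l=3 → 2.
Orbitals: 1 + 2 = 3. Each orbital carries two spin states, so 3 × 2 = 6 states.

6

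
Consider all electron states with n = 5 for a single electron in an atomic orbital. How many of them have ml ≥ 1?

20

Go through l = 0, …, 4 (the values permitted for n = 5).
Per l-value: l=1 → 1; l=2 → 2; l=3 → 3; l=4 → 4.
Orbitals: 1 + 2 + 3 + 4 = 10. Each orbital carries two spin states, so 10 × 2 = 20 states.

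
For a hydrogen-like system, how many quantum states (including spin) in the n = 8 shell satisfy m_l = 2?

12

With n = 8 the allowed l are 0, 1, …, 7.
Per l-value: l=2 → 1; l=3 → 1; l=4 → 1; l=5 → 1; l=6 → 1; l=7 → 1.
Orbitals: 1 + 1 + 1 + 1 + 1 + 1 = 6. Each orbital carries two spin states, so 6 × 2 = 12 states.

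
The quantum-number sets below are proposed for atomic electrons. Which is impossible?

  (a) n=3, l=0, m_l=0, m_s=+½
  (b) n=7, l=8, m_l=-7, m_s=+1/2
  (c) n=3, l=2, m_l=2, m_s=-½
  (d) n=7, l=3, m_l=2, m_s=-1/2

(b)

(b) has l = 8 ≥ n = 7, violating 0 ≤ l ≤ n−1.
The remaining sets (a), (c), (d) satisfy all four rules.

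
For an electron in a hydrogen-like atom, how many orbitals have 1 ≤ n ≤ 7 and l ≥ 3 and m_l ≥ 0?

50

Treat each shell separately and count matching orbitals:
n=4 → 4; n=5 → 9; n=6 → 15; n=7 → 22.
Total orbitals: 4 + 9 + 15 + 22 = 50.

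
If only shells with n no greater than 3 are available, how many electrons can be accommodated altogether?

28

Total orbitals = 1² + 2² + 3² = 14. Doubling for spin gives 28 electrons.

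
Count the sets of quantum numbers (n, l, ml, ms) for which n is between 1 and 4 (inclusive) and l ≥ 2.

34

Count contributing orbitals for each principal shell:
n=3 → 5; n=4 → 12.
Orbitals: 5 + 12 = 17. Including both spin states (ms = ±1/2) gives 2 × 17 = 34 states.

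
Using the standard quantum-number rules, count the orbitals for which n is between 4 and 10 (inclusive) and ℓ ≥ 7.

Count contributing orbitals for each principal shell:
n=8 → 15; n=9 → 32; n=10 → 51.
Total orbitals: 15 + 32 + 51 = 98.

98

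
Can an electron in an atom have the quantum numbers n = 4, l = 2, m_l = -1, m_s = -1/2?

Valid

n = 4 is a positive integer. l = 2 satisfies 0 ≤ l ≤ n−1 = 3. m_l = -1 lies in the range −l … +l (here −2 … 2). m_s = -1/2 is one of ±1/2.
All four constraints are satisfied.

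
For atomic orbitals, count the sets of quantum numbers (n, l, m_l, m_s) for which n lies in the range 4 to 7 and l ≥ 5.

Work shell by shell — for each n, count the (l, m_l) pairs that satisfy l ≥ 5:
n=6 → 11; n=7 → 24.
Orbitals: 11 + 24 = 35. Including both spin states (m_s = ±1/2) gives 2 × 35 = 70 states.

70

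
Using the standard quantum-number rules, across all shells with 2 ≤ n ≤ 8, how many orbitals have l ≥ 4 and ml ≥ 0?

60

Treat each shell separately and count matching orbitals:
n=5 → 5; n=6 → 11; n=7 → 18; n=8 → 26.
Total orbitals: 5 + 11 + 18 + 26 = 60.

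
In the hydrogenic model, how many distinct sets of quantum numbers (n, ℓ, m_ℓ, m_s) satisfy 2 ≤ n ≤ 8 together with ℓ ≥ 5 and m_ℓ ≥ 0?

Treat each shell separately and count matching orbitals:
n=6 → 6; n=7 → 13; n=8 → 21.
Orbitals: 6 + 13 + 21 = 40. Including both spin states (m_s = ±1/2) gives 2 × 40 = 80 states.

80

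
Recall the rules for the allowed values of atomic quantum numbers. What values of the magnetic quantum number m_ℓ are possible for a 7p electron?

The 7p subshell has ℓ = 1, and m_ℓ takes every integer from −ℓ to +ℓ. With ℓ = 1 that gives the 3 values -1, 0, 1.

-1, 0, 1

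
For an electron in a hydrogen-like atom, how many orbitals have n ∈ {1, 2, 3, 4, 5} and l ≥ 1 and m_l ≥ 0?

Count contributing orbitals for each principal shell:
n=2 → 2; n=3 → 5; n=4 → 9; n=5 → 14.
Total orbitals: 2 + 5 + 9 + 14 = 30.

30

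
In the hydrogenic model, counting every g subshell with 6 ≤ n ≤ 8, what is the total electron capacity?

54

A g subshell (l = 4) exists for every n ≥ 5, so shells n = 6, 7, 8 each contribute one — 3 subshells.
Since each g subshell holds 2(2·4+1) = 18 electrons, the total is 3 × 18 = 54.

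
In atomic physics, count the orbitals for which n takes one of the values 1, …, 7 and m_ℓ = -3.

10

For each n in the range, tally the orbitals obeying m_ℓ = -3:
n=4 → 1; n=5 → 2; n=6 → 3; n=7 → 4.
Total orbitals: 1 + 2 + 3 + 4 = 10.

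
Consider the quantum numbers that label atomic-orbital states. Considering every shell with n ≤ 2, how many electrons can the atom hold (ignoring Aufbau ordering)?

10

Total orbitals = 1² + 2² = 5. Doubling for spin gives 10 electrons.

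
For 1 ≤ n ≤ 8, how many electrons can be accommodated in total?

Total orbitals = 1² + 2² + 3² + 4² + 5² + 6² + 7² + 8² = 204. Doubling for spin gives 408 electrons.

408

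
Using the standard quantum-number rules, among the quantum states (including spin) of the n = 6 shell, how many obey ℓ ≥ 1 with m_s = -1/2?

Contributions: ℓ=1 → 3; ℓ=2 → 5; ℓ=3 → 7; ℓ=4 → 9; ℓ=5 → 11.
Orbitals: 3 + 5 + 7 + 9 + 11 = 35. With m_s fixed to a single value there is one state per orbital, giving 35 states.

35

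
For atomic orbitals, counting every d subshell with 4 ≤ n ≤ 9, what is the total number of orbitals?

30

A d subshell (ℓ = 2) exists for every n ≥ 3, so shells n = 4, 5, 6, 7, 8, 9 each contribute one — 6 subshells.
Since each d subshell has 2·2+1 = 5 orbitals, the total is 6 × 5 = 30.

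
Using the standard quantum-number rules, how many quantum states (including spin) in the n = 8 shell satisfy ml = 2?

With n = 8 the allowed l are 0, 1, …, 7.
Per l-value: l=2 → 1; l=3 → 1; l=4 → 1; l=5 → 1; l=6 → 1; l=7 → 1.
Orbitals: 1 + 1 + 1 + 1 + 1 + 1 = 6. Each orbital carries two spin states, so 6 × 2 = 12 states.

12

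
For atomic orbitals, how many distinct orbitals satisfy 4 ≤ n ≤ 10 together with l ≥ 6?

150

For each n in the range, tally the orbitals obeying l ≥ 6:
n=7 → 13; n=8 → 28; n=9 → 45; n=10 → 64.
Total orbitals: 13 + 28 + 45 + 64 = 150.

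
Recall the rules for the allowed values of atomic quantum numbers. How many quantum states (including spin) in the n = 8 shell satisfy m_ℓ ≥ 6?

Go through ℓ = 0, …, 7 (the values permitted for n = 8).
Per ℓ-value: ℓ=6 → 1; ℓ=7 → 2.
Orbitals: 1 + 2 = 3. Each orbital carries two spin states, so 3 × 2 = 6 states.

6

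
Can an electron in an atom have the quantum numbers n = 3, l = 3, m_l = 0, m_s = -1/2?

Invalid

The orbital quantum number must satisfy 0 ≤ l ≤ n−1. With n = 3 the allowed l values are 0, 1, 2, so l = 3 is out of range.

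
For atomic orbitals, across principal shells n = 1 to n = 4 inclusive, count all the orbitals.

Shell n has n² orbitals: 1²=1 + 2²=4 + 3²=9 + 4²=16 = 30 orbitals.

30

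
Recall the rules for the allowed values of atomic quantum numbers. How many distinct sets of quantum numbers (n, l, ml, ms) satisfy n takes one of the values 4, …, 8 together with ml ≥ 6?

Treat each shell separately and count matching orbitals:
n=7 → 1; n=8 → 3.
Orbitals: 1 + 3 = 4. Including both spin states (ms = ±1/2) gives 2 × 4 = 8 states.

8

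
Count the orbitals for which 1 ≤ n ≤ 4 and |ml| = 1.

12

For each n in the range, tally the orbitals obeying |ml| = 1:
n=2 → 2; n=3 → 4; n=4 → 6.
Total orbitals: 2 + 4 + 6 = 12.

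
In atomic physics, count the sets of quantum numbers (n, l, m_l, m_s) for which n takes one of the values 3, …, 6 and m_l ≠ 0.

Treat each shell separately and count matching orbitals:
n=3 → 6; n=4 → 12; n=5 → 20; n=6 → 30.
Orbitals: 6 + 12 + 20 + 30 = 68. Including both spin states (m_s = ±1/2) gives 2 × 68 = 136 states.

136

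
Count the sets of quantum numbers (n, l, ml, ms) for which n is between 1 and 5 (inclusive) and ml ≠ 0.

80

Count contributing orbitals for each principal shell:
n=2 → 2; n=3 → 6; n=4 → 12; n=5 → 20.
Orbitals: 2 + 6 + 12 + 20 = 40. Including both spin states (ms = ±1/2) gives 2 × 40 = 80 states.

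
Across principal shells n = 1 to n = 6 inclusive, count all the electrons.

Shell n has n² orbitals: 1²=1 + 2²=4 + 3²=9 + 4²=16 + 5²=25 + 6²=36 = 91 orbitals.
Two spin states per orbital: 2 × 91 = 182 electrons.

182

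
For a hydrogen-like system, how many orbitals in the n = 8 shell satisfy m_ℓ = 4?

4

Go through ℓ = 0, …, 7 (the values permitted for n = 8).
The (ℓ, m_ℓ) pairs meeting m_ℓ = 4 give: ℓ=4 → 1; ℓ=5 → 1; ℓ=6 → 1; ℓ=7 → 1.
Total orbitals: 1 + 1 + 1 + 1 = 4.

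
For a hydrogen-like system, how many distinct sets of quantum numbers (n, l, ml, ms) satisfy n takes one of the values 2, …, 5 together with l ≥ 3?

Work shell by shell — for each n, count the (l, ml) pairs that satisfy l ≥ 3:
n=4 → 7; n=5 → 16.
Orbitals: 7 + 16 = 23. Including both spin states (ms = ±1/2) gives 2 × 23 = 46 states.

46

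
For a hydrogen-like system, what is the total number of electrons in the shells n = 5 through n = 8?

Shell n has n² orbitals: 5²=25 + 6²=36 + 7²=49 + 8²=64 = 174 orbitals.
Two spin states per orbital: 2 × 174 = 348 electrons.

348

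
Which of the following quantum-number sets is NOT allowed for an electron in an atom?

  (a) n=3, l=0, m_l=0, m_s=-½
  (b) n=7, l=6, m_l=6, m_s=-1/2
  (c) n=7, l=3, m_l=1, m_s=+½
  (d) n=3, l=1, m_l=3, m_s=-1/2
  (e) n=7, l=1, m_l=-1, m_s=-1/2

(d)

(d) has |m_l| = 3 > l = 1, violating −l ≤ m_l ≤ l.
The remaining sets (a), (b), (c), (e) satisfy all four rules.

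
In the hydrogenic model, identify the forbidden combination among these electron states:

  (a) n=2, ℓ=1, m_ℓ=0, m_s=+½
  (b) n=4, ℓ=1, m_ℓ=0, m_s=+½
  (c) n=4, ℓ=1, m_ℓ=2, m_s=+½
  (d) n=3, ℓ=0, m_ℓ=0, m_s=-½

(c) has |m_ℓ| = 2 > ℓ = 1, violating −ℓ ≤ m_ℓ ≤ ℓ.
The remaining sets (a), (b), (d) satisfy all four rules.

(c)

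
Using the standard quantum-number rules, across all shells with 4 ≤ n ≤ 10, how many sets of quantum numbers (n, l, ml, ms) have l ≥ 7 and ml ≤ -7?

Count contributing orbitals for each principal shell:
n=8 → 1; n=9 → 3; n=10 → 6.
Orbitals: 1 + 3 + 6 = 10. Including both spin states (ms = ±1/2) gives 2 × 10 = 20 states.

20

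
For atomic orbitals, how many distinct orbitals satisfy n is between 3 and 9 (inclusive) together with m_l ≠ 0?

Count contributing orbitals for each principal shell:
n=3 → 6; n=4 → 12; n=5 → 20; n=6 → 30; n=7 → 42; n=8 → 56; n=9 → 72.
Total orbitals: 6 + 12 + 20 + 30 + 42 + 56 + 72 = 238.

238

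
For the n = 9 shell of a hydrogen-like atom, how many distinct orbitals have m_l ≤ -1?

For n = 9, l ranges over 0 … 8.
Per l-value: l=1 → 1; l=2 → 2; l=3 → 3; l=4 → 4; l=5 → 5; l=6 → 6; l=7 → 7; l=8 → 8.
Total orbitals: 1 + 2 + 3 + 4 + 5 + 6 + 7 + 8 = 36.

36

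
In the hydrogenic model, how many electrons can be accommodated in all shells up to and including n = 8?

Total orbitals = 1² + 2² + 3² + 4² + 5² + 6² + 7² + 8² = 204. Doubling for spin gives 408 electrons.

408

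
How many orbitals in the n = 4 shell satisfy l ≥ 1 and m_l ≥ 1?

6

With n = 4 the allowed l are 0, 1, …, 3.
The (l, m_l) pairs meeting l ≥ 1 and m_l ≥ 1 give: l=1 → 1; l=2 → 2; l=3 → 3.
Total orbitals: 1 + 2 + 3 = 6.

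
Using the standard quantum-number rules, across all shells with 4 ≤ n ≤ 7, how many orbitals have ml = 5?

Go shell by shell, enumerating (l, ml) with ml = 5:
n=6 → 1; n=7 → 2.
Total orbitals: 1 + 2 = 3.

3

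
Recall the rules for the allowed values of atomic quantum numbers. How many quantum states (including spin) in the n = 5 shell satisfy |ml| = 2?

12

For n = 5, l ranges over 0 … 4.
The (l, ml) pairs meeting |ml| = 2 give: l=2 → 2; l=3 → 2; l=4 → 2.
Orbitals: 2 + 2 + 2 = 6. Each orbital carries two spin states, so 6 × 2 = 12 states.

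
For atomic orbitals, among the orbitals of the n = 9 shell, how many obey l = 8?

17

Go through l = 0, …, 8 (the values permitted for n = 9).
The (l, ml) pairs meeting l = 8 give: l=8 → 17.
Total orbitals: 17.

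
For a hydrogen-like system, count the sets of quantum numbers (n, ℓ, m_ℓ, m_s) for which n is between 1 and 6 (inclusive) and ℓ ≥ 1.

170

For each n in the range, tally the orbitals obeying ℓ ≥ 1:
n=2 → 3; n=3 → 8; n=4 → 15; n=5 → 24; n=6 → 35.
Orbitals: 3 + 8 + 15 + 24 + 35 = 85. Including both spin states (m_s = ±1/2) gives 2 × 85 = 170 states.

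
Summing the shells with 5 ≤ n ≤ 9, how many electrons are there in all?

510

Shell n has n² orbitals: 5²=25 + 6²=36 + 7²=49 + 8²=64 + 9²=81 = 255 orbitals.
Two spin states per orbital: 2 × 255 = 510 electrons.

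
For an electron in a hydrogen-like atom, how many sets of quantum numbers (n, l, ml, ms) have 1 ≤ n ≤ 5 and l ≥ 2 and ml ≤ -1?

32

Go shell by shell, enumerating (l, ml) with l ≥ 2 and ml ≤ -1:
n=3 → 2; n=4 → 5; n=5 → 9.
Orbitals: 2 + 5 + 9 = 16. Including both spin states (ms = ±1/2) gives 2 × 16 = 32 states.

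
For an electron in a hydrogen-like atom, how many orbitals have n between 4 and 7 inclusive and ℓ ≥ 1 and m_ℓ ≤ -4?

10

Count contributing orbitals for each principal shell:
n=5 → 1; n=6 → 3; n=7 → 6.
Total orbitals: 1 + 3 + 6 = 10.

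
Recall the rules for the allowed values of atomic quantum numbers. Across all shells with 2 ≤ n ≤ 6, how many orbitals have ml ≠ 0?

Treat each shell separately and count matching orbitals:
n=2 → 2; n=3 → 6; n=4 → 12; n=5 → 20; n=6 → 30.
Total orbitals: 2 + 6 + 12 + 20 + 30 = 70.

70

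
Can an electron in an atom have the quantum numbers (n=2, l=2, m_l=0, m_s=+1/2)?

The orbital quantum number must satisfy 0 ≤ l ≤ n−1. With n = 2 the allowed l values are 0, 1, so l = 2 is out of range.

Invalid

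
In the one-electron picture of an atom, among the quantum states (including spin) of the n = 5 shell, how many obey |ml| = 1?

Go through l = 0, …, 4 (the values permitted for n = 5).
Orbitals with |ml| = 1, by l: l=1 → 2; l=2 → 2; l=3 → 2; l=4 → 2.
Orbitals: 2 + 2 + 2 + 2 = 8. Each orbital carries two spin states, so 8 × 2 = 16 states.

16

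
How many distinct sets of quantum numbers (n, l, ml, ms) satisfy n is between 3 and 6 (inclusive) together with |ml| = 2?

40

Go shell by shell, enumerating (l, ml) with |ml| = 2:
n=3 → 2; n=4 → 4; n=5 → 6; n=6 → 8.
Orbitals: 2 + 4 + 6 + 8 = 20. Including both spin states (ms = ±1/2) gives 2 × 20 = 40 states.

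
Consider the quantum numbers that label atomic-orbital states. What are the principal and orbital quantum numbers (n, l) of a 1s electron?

The leading integer gives n = 1; the letter 's' means l = 0.

n = 1, l = 0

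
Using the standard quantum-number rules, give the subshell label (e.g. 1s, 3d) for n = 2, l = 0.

l = 0 corresponds to the letter 's', so the subshell is 2s.

2s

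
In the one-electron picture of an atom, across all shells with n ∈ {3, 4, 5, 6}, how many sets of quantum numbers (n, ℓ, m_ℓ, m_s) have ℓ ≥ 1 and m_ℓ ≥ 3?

Per-shell orbital counts meeting the constraint:
n=4 → 1; n=5 → 3; n=6 → 6.
Orbitals: 1 + 3 + 6 = 10. Including both spin states (m_s = ±1/2) gives 2 × 10 = 20 states.

20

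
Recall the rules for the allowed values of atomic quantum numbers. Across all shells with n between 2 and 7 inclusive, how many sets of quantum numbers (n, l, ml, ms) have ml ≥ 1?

112

Work shell by shell — for each n, count the (l, ml) pairs that satisfy ml ≥ 1:
n=2 → 1; n=3 → 3; n=4 → 6; n=5 → 10; n=6 → 15; n=7 → 21.
Orbitals: 1 + 3 + 6 + 10 + 15 + 21 = 56. Including both spin states (ms = ±1/2) gives 2 × 56 = 112 states.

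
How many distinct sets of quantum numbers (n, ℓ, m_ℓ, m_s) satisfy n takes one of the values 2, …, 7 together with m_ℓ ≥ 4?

20

Treat each shell separately and count matching orbitals:
n=5 → 1; n=6 → 3; n=7 → 6.
Orbitals: 1 + 3 + 6 = 10. Including both spin states (m_s = ±1/2) gives 2 × 10 = 20 states.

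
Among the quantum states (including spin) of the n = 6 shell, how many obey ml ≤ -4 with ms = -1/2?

3

For n = 6, l ranges over 0 … 5.
Contributions: l=4 → 1; l=5 → 2.
Orbitals: 1 + 2 = 3. With ms fixed to a single value there is one state per orbital, giving 3 states.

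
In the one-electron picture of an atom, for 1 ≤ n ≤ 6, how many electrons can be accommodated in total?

Total orbitals = 1² + 2² + 3² + 4² + 5² + 6² = 91. Doubling for spin gives 182 electrons.

182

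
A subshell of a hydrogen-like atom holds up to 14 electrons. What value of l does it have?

2(2l+1) = 14 ⇒ 2l+1 = 7 ⇒ l = 3.

l = 3 (f)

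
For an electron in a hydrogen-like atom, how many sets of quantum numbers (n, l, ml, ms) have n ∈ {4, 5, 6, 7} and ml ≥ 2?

68

Per-shell orbital counts meeting the constraint:
n=4 → 3; n=5 → 6; n=6 → 10; n=7 → 15.
Orbitals: 3 + 6 + 10 + 15 = 34. Including both spin states (ms = ±1/2) gives 2 × 34 = 68 states.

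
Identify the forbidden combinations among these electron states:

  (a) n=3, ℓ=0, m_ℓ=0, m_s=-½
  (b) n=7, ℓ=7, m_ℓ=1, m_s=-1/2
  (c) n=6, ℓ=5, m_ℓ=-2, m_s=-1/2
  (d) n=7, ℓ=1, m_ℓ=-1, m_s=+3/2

(b) has ℓ = 7 ≥ n = 7, violating 0 ≤ ℓ ≤ n−1.
(d) has m_s = +3/2, but an electron's spin must be ±1/2.
The remaining sets (a), (c) satisfy all four rules.

(b) and (d)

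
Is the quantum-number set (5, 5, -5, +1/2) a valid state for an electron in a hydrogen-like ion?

Invalid

The orbital quantum number must satisfy 0 ≤ l ≤ n−1. With n = 5 the allowed l values are 0, 1, 2, 3, 4, so l = 5 is out of range.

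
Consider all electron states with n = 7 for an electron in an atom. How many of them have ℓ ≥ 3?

80

The (ℓ, m_ℓ) pairs meeting ℓ ≥ 3 give: ℓ=3 → 7; ℓ=4 → 9; ℓ=5 → 11; ℓ=6 → 13.
Orbitals: 7 + 9 + 11 + 13 = 40. Each orbital carries two spin states, so 40 × 2 = 80 states.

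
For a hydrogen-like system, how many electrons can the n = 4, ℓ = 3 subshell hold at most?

14

A subshell with ℓ = 3 has 2ℓ+1 = 7 orbitals, each holding 2 electrons (spin ±1/2), so 7 × 2 = 14.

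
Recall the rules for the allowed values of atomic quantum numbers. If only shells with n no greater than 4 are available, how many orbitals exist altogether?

30

Total orbitals = 1² + 2² + 3² + 4² = 30.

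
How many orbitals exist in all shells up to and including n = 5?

55

Total orbitals = 1² + 2² + 3² + 4² + 5² = 55.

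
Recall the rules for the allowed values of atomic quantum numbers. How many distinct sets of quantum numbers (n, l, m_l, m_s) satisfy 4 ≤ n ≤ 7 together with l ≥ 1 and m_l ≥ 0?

Count contributing orbitals for each principal shell:
n=4 → 9; n=5 → 14; n=6 → 20; n=7 → 27.
Orbitals: 9 + 14 + 20 + 27 = 70. Including both spin states (m_s = ±1/2) gives 2 × 70 = 140 states.

140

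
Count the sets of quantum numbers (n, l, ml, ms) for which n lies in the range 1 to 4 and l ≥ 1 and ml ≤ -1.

20

For each n in the range, tally the orbitals obeying l ≥ 1 and ml ≤ -1:
n=2 → 1; n=3 → 3; n=4 → 6.
Orbitals: 1 + 3 + 6 = 10. Including both spin states (ms = ±1/2) gives 2 × 10 = 20 states.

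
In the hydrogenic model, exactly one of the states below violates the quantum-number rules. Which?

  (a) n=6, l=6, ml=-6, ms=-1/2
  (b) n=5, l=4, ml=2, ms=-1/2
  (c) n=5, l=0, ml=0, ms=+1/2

(a)

(a) has l = 6 ≥ n = 6, violating 0 ≤ l ≤ n−1.
The remaining sets (b), (c) satisfy all four rules.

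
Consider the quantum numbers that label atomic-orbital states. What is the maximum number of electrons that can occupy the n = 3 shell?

A shell holds 2n² electrons: 2 × 3² = 2 × 9 = 18.

18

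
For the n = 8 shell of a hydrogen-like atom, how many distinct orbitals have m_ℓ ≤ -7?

1

Per ℓ-value: ℓ=7 → 1.
Total orbitals: 1.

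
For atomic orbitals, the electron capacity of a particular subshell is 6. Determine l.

2(2l+1) = 6 ⇒ 2l+1 = 3 ⇒ l = 1.

l = 1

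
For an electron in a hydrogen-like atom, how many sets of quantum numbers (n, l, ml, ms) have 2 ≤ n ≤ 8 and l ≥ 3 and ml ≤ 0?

Count contributing orbitals for each principal shell:
n=4 → 4; n=5 → 9; n=6 → 15; n=7 → 22; n=8 → 30.
Orbitals: 4 + 9 + 15 + 22 + 30 = 80. Including both spin states (ms = ±1/2) gives 2 × 80 = 160 states.

160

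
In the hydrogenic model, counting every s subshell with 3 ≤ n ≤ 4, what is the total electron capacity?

An s subshell (ℓ = 0) exists for every n ≥ 1, so shells n = 3, 4 each contribute one — 2 subshells.
Since each s subshell holds 2(2·0+1) = 2 electrons, the total is 2 × 2 = 4.

4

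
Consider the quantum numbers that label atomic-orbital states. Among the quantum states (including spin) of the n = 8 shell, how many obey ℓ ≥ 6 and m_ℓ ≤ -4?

14

Contributions: ℓ=6 → 3; ℓ=7 → 4.
Orbitals: 3 + 4 = 7. Each orbital carries two spin states, so 7 × 2 = 14 states.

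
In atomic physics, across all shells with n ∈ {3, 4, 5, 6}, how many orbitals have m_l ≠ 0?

68

Treat each shell separately and count matching orbitals:
n=3 → 6; n=4 → 12; n=5 → 20; n=6 → 30.
Total orbitals: 6 + 12 + 20 + 30 = 68.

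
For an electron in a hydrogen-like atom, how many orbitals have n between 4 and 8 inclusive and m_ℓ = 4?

10

Count contributing orbitals for each principal shell:
n=5 → 1; n=6 → 2; n=7 → 3; n=8 → 4.
Total orbitals: 1 + 2 + 3 + 4 = 10.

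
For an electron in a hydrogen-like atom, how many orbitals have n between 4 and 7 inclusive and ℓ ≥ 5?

Count contributing orbitals for each principal shell:
n=6 → 11; n=7 → 24.
Total orbitals: 11 + 24 = 35.

35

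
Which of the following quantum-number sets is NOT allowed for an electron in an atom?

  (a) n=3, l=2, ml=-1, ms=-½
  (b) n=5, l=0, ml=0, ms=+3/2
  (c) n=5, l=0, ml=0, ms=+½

(b)

(b) has ms = +3/2, but an electron's spin must be ±1/2.
The remaining sets (a), (c) satisfy all four rules.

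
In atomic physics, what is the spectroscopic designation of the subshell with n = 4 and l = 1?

l = 1 corresponds to the letter 'p', so the subshell is 4p.

4p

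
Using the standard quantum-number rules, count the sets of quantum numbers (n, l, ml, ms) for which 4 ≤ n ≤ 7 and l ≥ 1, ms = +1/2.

122

Per-shell orbital counts meeting the constraint:
n=4 → 15; n=5 → 24; n=6 → 35; n=7 → 48.
Orbitals: 15 + 24 + 35 + 48 = 122. With ms fixed to +1/2 there is one state per orbital, so 122 states.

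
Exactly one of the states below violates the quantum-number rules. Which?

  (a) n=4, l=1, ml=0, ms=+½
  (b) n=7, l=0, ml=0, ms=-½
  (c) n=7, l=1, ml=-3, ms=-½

(c)

(c) has |ml| = 3 > l = 1, violating −l ≤ ml ≤ l.
The remaining sets (a), (b) satisfy all four rules.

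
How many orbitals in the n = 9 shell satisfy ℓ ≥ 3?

72

The (ℓ, m_ℓ) pairs meeting ℓ ≥ 3 give: ℓ=3 → 7; ℓ=4 → 9; ℓ=5 → 11; ℓ=6 → 13; ℓ=7 → 15; ℓ=8 → 17.
Total orbitals: 7 + 9 + 11 + 13 + 15 + 17 = 72.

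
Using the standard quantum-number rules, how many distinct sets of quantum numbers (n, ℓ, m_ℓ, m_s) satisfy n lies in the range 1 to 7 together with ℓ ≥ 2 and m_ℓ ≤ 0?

130

Go shell by shell, enumerating (ℓ, m_ℓ) with ℓ ≥ 2 and m_ℓ ≤ 0:
n=3 → 3; n=4 → 7; n=5 → 12; n=6 → 18; n=7 → 25.
Orbitals: 3 + 7 + 12 + 18 + 25 = 65. Including both spin states (m_s = ±1/2) gives 2 × 65 = 130 states.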